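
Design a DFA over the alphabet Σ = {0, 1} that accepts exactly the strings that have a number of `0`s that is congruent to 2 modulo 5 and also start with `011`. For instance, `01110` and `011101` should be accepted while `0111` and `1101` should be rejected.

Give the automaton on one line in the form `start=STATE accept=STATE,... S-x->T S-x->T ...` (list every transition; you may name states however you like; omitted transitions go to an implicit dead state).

Run two small machines in parallel and take their product. The first has 5 states tracking the count of `0`s modulo 5; the second has 5 states tracking whether the input so far still matches the prefix `011`. A product state is a pair (one from each), accepting exactly when both do. Minimizing collapses redundant product states.
With 9 states:
        0   1  
>  q0   q1  q2 
   q1   q2  q3 
   q2   q2  q2 
   q3   q2  q4 
   q4   q5  q4 
 * q5   q6  q5 
   q6   q7  q6 
   q7   q8  q7 
   q8   q4  q8 
(> = start, * = accepting)

start=q0 accept=q5 q0-0->q1 q0-1->q2 q1-0->q2 q1-1->q3 q2-0->q2 q2-1->q2 q3-0->q2 q3-1->q4 q4-0->q5 q4-1->q4 q5-0->q6 q5-1->q5 q6-0->q7 q6-1->q6 q7-0->q8 q7-1->q7 q8-0->q4 q8-1->q8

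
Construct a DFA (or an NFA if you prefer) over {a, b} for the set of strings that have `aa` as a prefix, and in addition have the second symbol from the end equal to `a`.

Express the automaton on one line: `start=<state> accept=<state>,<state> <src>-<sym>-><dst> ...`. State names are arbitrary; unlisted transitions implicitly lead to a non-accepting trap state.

start=q0 accept=q3,q4 q0-a->q1 q0-b->q2 q1-a->q3 q1-b->q2 q2-a->q2 q2-b->q2 q3-a->q3 q3-b->q4 q4-a->q5 q4-b->q6 q5-a->q3 q5-b->q4 q6-a->q5 q6-b->q6

Handle the two conditions separately and then intersect. One (4 states) tracks whether the input so far still matches the prefix `aa`; the other (7 states) tracks the last 2 symbols read. Each combined state is a pair, one component from each; accept when both components accept. After merging equivalent states the machine shrinks.
With 7 states:
        a   b  
>  q0   q1  q2 
   q1   q3  q2 
   q2   q2  q2 
 * q3   q3  q4 
 * q4   q5  q6 
   q5   q3  q4 
   q6   q5  q6 
(> = start, * = accepting)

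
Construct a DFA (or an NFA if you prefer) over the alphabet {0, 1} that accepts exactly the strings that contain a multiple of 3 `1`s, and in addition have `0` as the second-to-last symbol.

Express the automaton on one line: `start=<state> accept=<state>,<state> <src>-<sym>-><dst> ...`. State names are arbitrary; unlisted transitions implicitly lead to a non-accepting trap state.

start=q0 accept=q3,q6 q0-0->q1 q0-1->q2 q1-0->q3 q1-1->q2 q2-0->q2 q2-1->q4 q3-0->q3 q3-1->q2 q4-0->q5 q4-1->q0 q5-0->q5 q5-1->q6 q6-0->q1 q6-1->q2

Build one automaton per condition and run them in lockstep. The first has 3 states tracking the count of `1`s modulo 3; the second has 7 states tracking the last 2 symbols read. A product state is a pair (one from each), accepting exactly when both do. Equivalent product states are then merged.
7 states suffice.
        0   1  
>  q0   q1  q2 
   q1   q3  q2 
   q2   q2  q4 
 * q3   q3  q2 
   q4   q5  q0 
   q5   q5  q6 
 * q6   q1  q2 
(> = start, * = accepting)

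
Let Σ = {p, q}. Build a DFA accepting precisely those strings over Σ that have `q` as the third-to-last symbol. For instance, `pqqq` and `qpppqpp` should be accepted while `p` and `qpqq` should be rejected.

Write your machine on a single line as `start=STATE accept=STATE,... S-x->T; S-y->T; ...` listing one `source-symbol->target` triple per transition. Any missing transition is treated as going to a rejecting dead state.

A DFA must remember the last 3 symbols (since which symbol is third-to-last isn't known until the input ends). Use one state per possible window of the last ≤3 symbols; accept from those whose window starts with `q`.
15 states suffice.
       p  q 
>  A   B  C 
   B   D  E 
   C   F  G 
   D   H  I 
   E   J  K 
   F   L  M 
   G   N  O 
   H   H  I 
   I   J  K 
   J   L  M 
   K   N  O 
 * L   H  I 
 * M   J  K 
 * N   L  M 
 * O   N  O 
(> = start, * = accepting)

start=A; accept=L,M,N,O; A-p->B; A-q->C; B-p->D; B-q->E; C-p->F; C-q->G; D-p->H; D-q->I; E-p->J; E-q->K; F-p->L; F-q->M; G-p->N; G-q->O; H-p->H; H-q->I; I-p->J; I-q->K; J-p->L; J-q->M; K-p->N; K-q->O; L-p->H; L-q->I; M-p->J; M-q->K; N-p->L; N-q->M; O-p->N; O-q->O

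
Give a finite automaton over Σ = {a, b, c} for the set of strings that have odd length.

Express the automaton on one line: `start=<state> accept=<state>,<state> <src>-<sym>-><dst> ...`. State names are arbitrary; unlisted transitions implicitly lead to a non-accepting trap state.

Only the length mod 2 matters, so use a 2-cycle: from any state, every input symbol moves to the next state, wrapping q1 back to q0. Mark q1 accepting.
A 2-state machine:
        a   b   c  
>  q0   q1  q1  q1 
 * q1   q0  q0  q0 
(> = start, * = accepting)

start=q0 accept=q1 q0-a->q1 q0-b->q1 q0-c->q1 q1-a->q0 q1-b->q0 q1-c->q0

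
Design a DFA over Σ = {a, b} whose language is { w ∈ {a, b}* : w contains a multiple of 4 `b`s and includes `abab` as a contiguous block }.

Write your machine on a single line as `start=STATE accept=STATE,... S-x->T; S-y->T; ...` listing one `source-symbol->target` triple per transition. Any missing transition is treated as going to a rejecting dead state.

Run two small machines in parallel and take their product. The first has 4 states tracking the count of `b`s modulo 4; the second has 5 states tracking whether and how much of `abab` has been seen. A product state is a pair (one from each), accepting exactly when both do.
A 20-state machine:
          a    b  
>  q0     q1   q2 
   q1     q1   q3 
   q2     q4   q5 
   q3     q6   q5 
   q4     q4   q7 
   q5     q8   q9 
   q6     q4  q10 
   q7    q11   q9 
   q8     q8  q12 
   q9    q13   q0 
   q10   q10  q14 
   q11    q8  q14 
   q12   q15   q0 
   q13   q13  q16 
   q14   q14  q17 
   q15   q13  q17 
   q16   q18   q2 
 * q17   q17  q19 
   q18    q1  q19 
   q19   q19  q10 
(> = start, * = accepting)

start=q0; accept=q17; q0-a->q1; q0-b->q2; q1-a->q1; q1-b->q3; q2-a->q4; q2-b->q5; q3-a->q6; q3-b->q5; q4-a->q4; q4-b->q7; q5-a->q8; q5-b->q9; q6-a->q4; q6-b->q10; q7-a->q11; q7-b->q9; q8-a->q8; q8-b->q12; q9-a->q13; q9-b->q0; q10-a->q10; q10-b->q14; q11-a->q8; q11-b->q14; q12-a->q15; q12-b->q0; q13-a->q13; q13-b->q16; q14-a->q14; q14-b->q17; q15-a->q13; q15-b->q17; q16-a->q18; q16-b->q2; q17-a->q17; q17-b->q19; q18-a->q1; q18-b->q19; q19-a->q19; q19-b->q10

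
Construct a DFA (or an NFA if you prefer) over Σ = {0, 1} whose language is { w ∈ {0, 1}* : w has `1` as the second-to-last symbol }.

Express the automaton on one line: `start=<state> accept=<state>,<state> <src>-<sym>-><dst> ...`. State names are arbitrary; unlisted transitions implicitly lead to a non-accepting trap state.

A DFA must remember the last 2 symbols (since which symbol is second-to-last isn't known until the input ends). Use one state per possible window of the last ≤2 symbols; accept from those whose window starts with `1`.
7 states suffice.
       0  1 
>  A   B  C 
   B   D  E 
   C   F  G 
   D   D  E 
   E   F  G 
 * F   D  E 
 * G   F  G 
(> = start, * = accepting)

start=A accept=F,G A-0->B A-1->C B-0->D B-1->E C-0->F C-1->G D-0->D D-1->E E-0->F E-1->G F-0->D F-1->E G-0->F G-1->G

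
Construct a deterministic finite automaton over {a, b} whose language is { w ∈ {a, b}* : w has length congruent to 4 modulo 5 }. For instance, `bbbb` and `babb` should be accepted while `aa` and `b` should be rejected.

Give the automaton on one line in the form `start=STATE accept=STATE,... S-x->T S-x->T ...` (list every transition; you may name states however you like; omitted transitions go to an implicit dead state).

start=q0 accept=q4 q0-a->q1 q0-b->q1 q1-a->q2 q1-b->q2 q2-a->q3 q2-b->q3 q3-a->q4 q3-b->q4 q4-a->q0 q4-b->q0

Only the length mod 5 matters, so use a 5-cycle: from any state, every input symbol moves to the next state, wrapping q4 back to q0. Mark q4 accepting.
        a   b  
>  q0   q1  q1 
   q1   q2  q2 
   q2   q3  q3 
   q3   q4  q4 
 * q4   q0  q0 
(> = start, * = accepting)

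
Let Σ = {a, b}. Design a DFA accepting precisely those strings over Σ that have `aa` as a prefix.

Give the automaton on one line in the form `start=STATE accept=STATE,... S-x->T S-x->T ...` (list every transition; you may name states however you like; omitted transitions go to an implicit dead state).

Check the first 2 symbols one by one: q0 through q1 record how many have matched `aa` so far; any wrong symbol goes to the dead state q3. After all 2 match we enter the accepting sink q2.
        a   b  
>  q0   q1  q3 
   q1   q2  q3 
 * q2   q2  q2 
   q3   q3  q3 
(> = start, * = accepting)

start=q0 accept=q2 q0-a->q1 q0-b->q3 q1-a->q2 q1-b->q3 q2-a->q2 q2-b->q2 q3-a->q3 q3-b->q3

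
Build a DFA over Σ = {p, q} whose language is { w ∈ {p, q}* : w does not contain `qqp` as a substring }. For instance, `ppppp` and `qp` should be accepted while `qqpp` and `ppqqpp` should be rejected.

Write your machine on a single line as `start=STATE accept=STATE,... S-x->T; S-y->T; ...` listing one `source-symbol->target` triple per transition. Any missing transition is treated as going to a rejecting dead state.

start=A; accept=A,B,C; A-p->A; A-q->B; B-p->A; B-q->C; C-p->D; C-q->C; D-p->D; D-q->D

Track partial matches of the forbidden pattern `qqp`. State D is a dead state reached once `qqp` has occurred; every other state accepts. A means no part of `qqp` is currently matched.
With 4 states:
       p  q 
>* A   A  B 
 * B   A  C 
 * C   D  C 
   D   D  D 
(> = start, * = accepting)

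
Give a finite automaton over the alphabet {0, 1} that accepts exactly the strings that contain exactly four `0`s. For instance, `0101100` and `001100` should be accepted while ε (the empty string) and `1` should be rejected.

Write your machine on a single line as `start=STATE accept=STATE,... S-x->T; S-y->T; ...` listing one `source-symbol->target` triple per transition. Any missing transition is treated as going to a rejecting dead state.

start=A; accept=E; A-0->B; A-1->A; B-0->C; B-1->B; C-0->D; C-1->C; D-0->E; D-1->D; E-0->F; E-1->E; F-0->F; F-1->F

Only the number of `0`s matters, and only up to 5. Make a chain A → B → C → D → E → F advanced by each `0` (with F absorbing); every other symbol self-loops. The accepting set is {E}.
A 6-state machine:
       0  1 
>  A   B  A 
   B   C  B 
   C   D  C 
   D   E  D 
 * E   F  E 
   F   F  F 
(> = start, * = accepting)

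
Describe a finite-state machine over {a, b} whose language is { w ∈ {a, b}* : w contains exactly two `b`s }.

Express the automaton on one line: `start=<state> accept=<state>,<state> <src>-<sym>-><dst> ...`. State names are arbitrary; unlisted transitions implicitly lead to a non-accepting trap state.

start=s0 accept=s2 s0-a->s0 s0-b->s1 s1-a->s1 s1-b->s2 s2-a->s2 s2-b->s3 s3-a->s3 s3-b->s3

Count `b`s, saturating at 3: states s0 through s2 mean 0 through 2 `b`s seen; s3 means more than 2. Each `b` increments (capped at s3); other symbols loop. Accept from {s2}.
With 4 states:
        a   b  
>  s0   s0  s1 
   s1   s1  s2 
 * s2   s2  s3 
   s3   s3  s3 
(> = start, * = accepting)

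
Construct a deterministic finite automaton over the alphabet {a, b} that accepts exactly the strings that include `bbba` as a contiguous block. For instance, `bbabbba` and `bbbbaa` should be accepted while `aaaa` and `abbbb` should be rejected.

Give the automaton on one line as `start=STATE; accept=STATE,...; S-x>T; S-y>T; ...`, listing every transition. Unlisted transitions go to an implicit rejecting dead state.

States S0..S3 record the length of the longest prefix of `bbba` that matches the current input suffix. Reaching S4 means `bbba` has been seen, and we stay there forever. Accept from S4.
With 5 states:
        a   b  
>  S0   S0  S1 
   S1   S0  S2 
   S2   S0  S3 
   S3   S4  S3 
 * S4   S4  S4 
(> = start, * = accepting)

start=S0; accept=S4; S0-a>S0; S0-b>S1; S1-a>S0; S1-b>S2; S2-a>S0; S2-b>S3; S3-a>S4; S3-b>S3; S4-a>S4; S4-b>S4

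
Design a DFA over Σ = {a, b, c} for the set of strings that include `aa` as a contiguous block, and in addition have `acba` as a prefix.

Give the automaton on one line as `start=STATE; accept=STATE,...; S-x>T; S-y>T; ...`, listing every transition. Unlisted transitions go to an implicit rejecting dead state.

start=S0; accept=S6; S0-a>S1; S0-b>S2; S0-c>S2; S1-a>S2; S1-b>S2; S1-c>S3; S2-a>S2; S2-b>S2; S2-c>S2; S3-a>S2; S3-b>S4; S3-c>S2; S4-a>S5; S4-b>S2; S4-c>S2; S5-a>S6; S5-b>S7; S5-c>S7; S6-a>S6; S6-b>S6; S6-c>S6; S7-a>S5; S7-b>S7; S7-c>S7

Build one automaton per condition and run them in lockstep. One (3 states) tracks whether and how much of `aa` has been seen; the other (6 states) tracks whether the input so far still matches the prefix `acba`. Each combined state is a pair, one component from each; accept when both components accept. After merging equivalent states the machine shrinks.
An 8-state machine:
        a   b   c  
>  S0   S1  S2  S2 
   S1   S2  S2  S3 
   S2   S2  S2  S2 
   S3   S2  S4  S2 
   S4   S5  S2  S2 
   S5   S6  S7  S7 
 * S6   S6  S6  S6 
   S7   S5  S7  S7 
(> = start, * = accepting)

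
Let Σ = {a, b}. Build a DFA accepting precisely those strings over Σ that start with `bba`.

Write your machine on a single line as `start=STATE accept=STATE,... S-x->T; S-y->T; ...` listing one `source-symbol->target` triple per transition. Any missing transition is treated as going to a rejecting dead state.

start=q0; accept=q3; q0-a->q4; q0-b->q1; q1-a->q4; q1-b->q2; q2-a->q3; q2-b->q4; q3-a->q3; q3-b->q3; q4-a->q4; q4-b->q4

Check the first 3 symbols one by one: q0 through q2 record how many have matched `bba` so far; any wrong symbol goes to the dead state q4. After all 3 match we enter the accepting sink q3.
        a   b  
>  q0   q4  q1 
   q1   q4  q2 
   q2   q3  q4 
 * q3   q3  q3 
   q4   q4  q4 
(> = start, * = accepting)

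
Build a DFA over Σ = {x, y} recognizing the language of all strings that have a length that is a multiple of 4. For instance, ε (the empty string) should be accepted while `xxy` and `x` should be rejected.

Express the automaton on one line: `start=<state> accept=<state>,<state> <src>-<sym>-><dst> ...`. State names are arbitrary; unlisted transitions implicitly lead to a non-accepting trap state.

Count input length modulo 4: every symbol advances one step around the cycle s0 → s1 → s2 → s3 → s0. Accept at s0.
A 4-state machine:
        x   y  
>* s0   s1  s1 
   s1   s2  s2 
   s2   s3  s3 
   s3   s0  s0 
(> = start, * = accepting)

start=s0 accept=s0 s0-x->s1 s0-y->s1 s1-x->s2 s1-y->s2 s2-x->s3 s2-y->s3 s3-x->s0 s3-y->s0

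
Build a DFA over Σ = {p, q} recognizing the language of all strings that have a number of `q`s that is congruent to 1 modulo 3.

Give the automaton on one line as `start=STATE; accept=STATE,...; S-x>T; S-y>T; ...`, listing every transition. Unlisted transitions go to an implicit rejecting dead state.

start=s0; accept=s1; s0-p>s0; s0-q>s1; s1-p>s1; s1-q>s2; s2-p>s2; s2-q>s0

The only thing that matters is how many `q`s have appeared, reduced mod 3. Use one state per residue: s0 for 0, …, s2 for 2. Reading `q` moves to the next residue; anything else stays put. s1 is accepting.
        p   q  
>  s0   s0  s1 
 * s1   s1  s2 
   s2   s2  s0 
(> = start, * = accepting)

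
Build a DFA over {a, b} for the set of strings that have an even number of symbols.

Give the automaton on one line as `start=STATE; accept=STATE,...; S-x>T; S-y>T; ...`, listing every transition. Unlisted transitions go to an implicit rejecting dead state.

Only the length mod 2 matters, so use a 2-cycle: from any state, every input symbol moves to the next state, wrapping q1 back to q0. Mark q0 accepting.
With 2 states:
        a   b  
>* q0   q1  q1 
   q1   q0  q0 
(> = start, * = accepting)

start=q0; accept=q0; q0-a>q1; q0-b>q1; q1-a>q0; q1-b>q0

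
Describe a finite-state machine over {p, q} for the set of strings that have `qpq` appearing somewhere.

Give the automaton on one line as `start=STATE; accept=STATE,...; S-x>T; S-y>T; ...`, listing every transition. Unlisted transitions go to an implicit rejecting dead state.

Track how much of `qpq` has been matched so far: state A is no progress, D is the absorbing accept state reached once `qpq` has occurred. Intermediate states record partial matches; on a mismatch, fall back to the longest reusable overlap.
With 4 states:
       p  q 
>  A   A  B 
   B   C  B 
   C   A  D 
 * D   D  D 
(> = start, * = accepting)

start=A; accept=D; A-p>A; A-q>B; B-p>C; B-q>B; C-p>A; C-q>D; D-p>D; D-q>D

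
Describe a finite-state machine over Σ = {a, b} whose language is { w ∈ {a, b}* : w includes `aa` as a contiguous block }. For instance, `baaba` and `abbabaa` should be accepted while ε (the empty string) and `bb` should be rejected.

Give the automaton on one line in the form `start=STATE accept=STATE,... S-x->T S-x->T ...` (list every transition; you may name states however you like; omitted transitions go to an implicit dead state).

start=S0 accept=S2 S0-a->S1 S0-b->S0 S1-a->S2 S1-b->S0 S2-a->S2 S2-b->S2

Track how much of `aa` has been matched so far: state S0 is no progress, S2 is the absorbing accept state reached once `aa` has occurred. Intermediate states record partial matches; on a mismatch, fall back to the longest reusable overlap.
        a   b  
>  S0   S1  S0 
   S1   S2  S0 
 * S2   S2  S2 
(> = start, * = accepting)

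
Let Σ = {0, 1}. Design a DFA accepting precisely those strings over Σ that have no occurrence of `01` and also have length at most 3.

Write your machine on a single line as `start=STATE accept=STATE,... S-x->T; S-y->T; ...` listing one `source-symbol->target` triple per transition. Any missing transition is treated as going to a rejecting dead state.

start=S0; accept=S0,S1,S2,S3,S5,S6; S0-0->S1; S0-1->S2; S1-0->S3; S1-1->S4; S2-0->S3; S2-1->S5; S3-0->S6; S3-1->S4; S4-0->S4; S4-1->S4; S5-0->S6; S5-1->S6; S6-0->S4; S6-1->S4

Run two small machines in parallel and take their product. One (3 states) tracks partial matches of the forbidden pattern `01`; the other (5 states) tracks the input length, saturating at 4. Each combined state is a pair, one component from each; accept when both components accept. Equivalent product states are then merged.
        0   1  
>* S0   S1  S2 
 * S1   S3  S4 
 * S2   S3  S5 
 * S3   S6  S4 
   S4   S4  S4 
 * S5   S6  S6 
 * S6   S4  S4 
(> = start, * = accepting)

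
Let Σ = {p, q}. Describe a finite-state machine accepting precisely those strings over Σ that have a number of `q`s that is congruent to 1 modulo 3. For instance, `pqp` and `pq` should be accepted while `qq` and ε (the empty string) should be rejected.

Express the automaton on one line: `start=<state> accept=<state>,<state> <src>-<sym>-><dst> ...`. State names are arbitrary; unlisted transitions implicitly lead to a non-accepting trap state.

The only thing that matters is how many `q`s have appeared, reduced mod 3. Use one state per residue: S0 for 0, …, S2 for 2. Reading `q` moves to the next residue; anything else stays put. S1 is accepting.
        p   q  
>  S0   S0  S1 
 * S1   S1  S2 
   S2   S2  S0 
(> = start, * = accepting)

start=S0 accept=S1 S0-p->S0 S0-q->S1 S1-p->S1 S1-q->S2 S2-p->S2 S2-q->S0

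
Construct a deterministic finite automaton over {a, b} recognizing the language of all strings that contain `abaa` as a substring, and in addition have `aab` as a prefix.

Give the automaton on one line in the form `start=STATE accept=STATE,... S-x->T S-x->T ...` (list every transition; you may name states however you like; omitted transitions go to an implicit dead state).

Run two small machines in parallel and take their product. One (5 states) tracks whether and how much of `abaa` has been seen; the other (5 states) tracks whether the input so far still matches the prefix `aab`. Each combined state is a pair, one component from each; accept when both components accept. Minimizing collapses redundant product states.
A 9-state machine:
        a   b  
>  q0   q1  q2 
   q1   q3  q2 
   q2   q2  q2 
   q3   q2  q4 
   q4   q5  q6 
   q5   q7  q4 
   q6   q8  q6 
 * q7   q7  q7 
   q8   q8  q4 
(> = start, * = accepting)

start=q0 accept=q7 q0-a->q1 q0-b->q2 q1-a->q3 q1-b->q2 q2-a->q2 q2-b->q2 q3-a->q2 q3-b->q4 q4-a->q5 q4-b->q6 q5-a->q7 q5-b->q4 q6-a->q8 q6-b->q6 q7-a->q7 q7-b->q7 q8-a->q8 q8-b->q4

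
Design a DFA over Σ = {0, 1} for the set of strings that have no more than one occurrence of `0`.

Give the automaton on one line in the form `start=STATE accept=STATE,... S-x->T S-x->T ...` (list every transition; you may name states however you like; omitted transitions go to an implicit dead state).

Only the number of `0`s matters, and only up to 2. Make a chain s0 → s1 → s2 advanced by each `0` (with s2 absorbing); every other symbol self-loops. The accepting set is {s0, s1}.
        0   1  
>* s0   s1  s0 
 * s1   s2  s1 
   s2   s2  s2 
(> = start, * = accepting)

start=s0 accept=s0,s1 s0-0->s1 s0-1->s0 s1-0->s2 s1-1->s1 s2-0->s2 s2-1->s2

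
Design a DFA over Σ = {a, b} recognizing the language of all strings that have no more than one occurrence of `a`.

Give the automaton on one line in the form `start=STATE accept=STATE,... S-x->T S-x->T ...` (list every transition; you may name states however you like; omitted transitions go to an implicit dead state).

Count `a`s, saturating at 2: state S0 means no `a` yet, S1 means one `a` seen, S2 means more than one. Each `a` increments (capped at S2); other symbols loop. Accept from {S0, S1}.
        a   b  
>* S0   S1  S0 
 * S1   S2  S1 
   S2   S2  S2 
(> = start, * = accepting)

start=S0 accept=S0,S1 S0-a->S1 S0-b->S0 S1-a->S2 S1-b->S1 S2-a->S2 S2-b->S2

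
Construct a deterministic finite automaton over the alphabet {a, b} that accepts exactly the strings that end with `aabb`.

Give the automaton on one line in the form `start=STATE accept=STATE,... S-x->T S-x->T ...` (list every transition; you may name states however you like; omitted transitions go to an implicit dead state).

start=s0 accept=s4 s0-a->s1 s0-b->s0 s1-a->s2 s1-b->s0 s2-a->s2 s2-b->s3 s3-a->s1 s3-b->s4 s4-a->s1 s4-b->s0

Let each state record the length of the longest suffix of the input read so far that is also a prefix of `aabb`. s1 means the last symbol is `a`; s2 means the last 2 symbols are `aa`; s3 means the last 3 symbols are `aab`; s4 means the last 4 symbols are `aabb`. Accept only at s4, where the string currently ends in `aabb`.
        a   b  
>  s0   s1  s0 
   s1   s2  s0 
   s2   s2  s3 
   s3   s1  s4 
 * s4   s1  s0 
(> = start, * = accepting)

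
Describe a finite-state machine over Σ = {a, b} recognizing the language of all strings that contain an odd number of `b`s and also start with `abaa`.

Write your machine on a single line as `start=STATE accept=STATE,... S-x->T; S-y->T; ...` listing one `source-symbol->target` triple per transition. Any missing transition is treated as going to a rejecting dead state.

start=q0; accept=q5; q0-a->q1; q0-b->q2; q1-a->q2; q1-b->q3; q2-a->q2; q2-b->q2; q3-a->q4; q3-b->q2; q4-a->q5; q4-b->q2; q5-a->q5; q5-b->q6; q6-a->q6; q6-b->q5

Build one automaton per condition and run them in lockstep. One (2 states) tracks the count of `b`s modulo 2; the other (6 states) tracks whether the input so far still matches the prefix `abaa`. Each combined state is a pair, one component from each; accept when both components accept. Equivalent product states are then merged.
        a   b  
>  q0   q1  q2 
   q1   q2  q3 
   q2   q2  q2 
   q3   q4  q2 
   q4   q5  q2 
 * q5   q5  q6 
   q6   q6  q5 
(> = start, * = accepting)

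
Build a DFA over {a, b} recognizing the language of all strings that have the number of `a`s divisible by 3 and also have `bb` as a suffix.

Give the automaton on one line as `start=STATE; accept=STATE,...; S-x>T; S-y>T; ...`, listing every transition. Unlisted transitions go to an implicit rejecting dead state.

Run two small machines in parallel and take their product. The first has 3 states tracking the count of `a`s modulo 3; the second has 3 states tracking how much of the suffix `bb` has currently been matched. A product state is a pair (one from each), accepting exactly when both do. Minimizing collapses redundant product states.
With 5 states:
        a   b  
>  s0   s1  s2 
   s1   s3  s1 
   s2   s1  s4 
   s3   s0  s3 
 * s4   s1  s4 
(> = start, * = accepting)

start=s0; accept=s4; s0-a>s1; s0-b>s2; s1-a>s3; s1-b>s1; s2-a>s1; s2-b>s4; s3-a>s0; s3-b>s3; s4-a>s1; s4-b>s4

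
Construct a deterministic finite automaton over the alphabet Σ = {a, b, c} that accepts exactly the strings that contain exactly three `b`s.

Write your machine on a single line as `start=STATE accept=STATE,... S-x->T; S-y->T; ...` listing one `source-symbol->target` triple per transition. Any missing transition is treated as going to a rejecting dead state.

start=q0; accept=q3; q0-a->q0; q0-b->q1; q0-c->q0; q1-a->q1; q1-b->q2; q1-c->q1; q2-a->q2; q2-b->q3; q2-c->q2; q3-a->q3; q3-b->q4; q3-c->q3; q4-a->q4; q4-b->q4; q4-c->q4

Only the number of `b`s matters, and only up to 4. Make a chain q0 → q1 → q2 → q3 → q4 advanced by each `b` (with q4 absorbing); every other symbol self-loops. The accepting set is {q3}.
        a   b   c  
>  q0   q0  q1  q0 
   q1   q1  q2  q1 
   q2   q2  q3  q2 
 * q3   q3  q4  q3 
   q4   q4  q4  q4 
(> = start, * = accepting)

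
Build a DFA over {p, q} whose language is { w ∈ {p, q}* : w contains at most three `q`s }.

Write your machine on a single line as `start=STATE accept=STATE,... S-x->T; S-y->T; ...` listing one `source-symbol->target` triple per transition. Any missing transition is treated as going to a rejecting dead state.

start=S0; accept=S0,S1,S2,S3; S0-p->S0; S0-q->S1; S1-p->S1; S1-q->S2; S2-p->S2; S2-q->S3; S3-p->S3; S3-q->S4; S4-p->S4; S4-q->S4

Only the number of `q`s matters, and only up to 4. Make a chain S0 → S1 → S2 → S3 → S4 advanced by each `q` (with S4 absorbing); every other symbol self-loops. The accepting set is {S0, S1, S2, S3}.
        p   q  
>* S0   S0  S1 
 * S1   S1  S2 
 * S2   S2  S3 
 * S3   S3  S4 
   S4   S4  S4 
(> = start, * = accepting)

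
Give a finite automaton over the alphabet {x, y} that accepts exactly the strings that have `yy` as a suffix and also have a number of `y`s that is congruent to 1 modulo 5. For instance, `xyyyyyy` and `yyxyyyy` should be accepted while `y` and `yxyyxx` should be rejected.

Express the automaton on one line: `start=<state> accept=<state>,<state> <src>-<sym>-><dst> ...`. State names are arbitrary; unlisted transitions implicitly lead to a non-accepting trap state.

Handle the two conditions separately and then intersect. The first has 3 states tracking how much of the suffix `yy` has currently been matched; the second has 5 states tracking the count of `y`s modulo 5. A product state is a pair (one from each), accepting exactly when both do.
15 states suffice.
       x  y 
>  A   A  B 
   B   C  D 
   C   C  E 
   D   F  G 
   E   F  G 
   F   F  H 
   G   I  J 
   H   I  J 
   I   I  K 
   J   L  M 
   K   L  M 
   L   L  N 
   M   A  O 
   N   A  O 
 * O   C  D 
(> = start, * = accepting)

start=A accept=O A-x->A A-y->B B-x->C B-y->D C-x->C C-y->E D-x->F D-y->G E-x->F E-y->G F-x->F F-y->H G-x->I G-y->J H-x->I H-y->J I-x->I I-y->K J-x->L J-y->M K-x->L K-y->M L-x->L L-y->N M-x->A M-y->O N-x->A N-y->O O-x->C O-y->D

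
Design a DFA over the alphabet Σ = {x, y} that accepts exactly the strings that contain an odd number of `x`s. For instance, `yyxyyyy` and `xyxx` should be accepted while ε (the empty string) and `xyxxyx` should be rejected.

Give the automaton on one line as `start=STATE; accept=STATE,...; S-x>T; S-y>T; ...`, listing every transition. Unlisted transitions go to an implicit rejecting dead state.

The only thing that matters is how many `x`s have appeared, reduced mod 2. Use one state per residue: q0 for 0, …, q1 for 1. Reading `x` moves to the next residue; anything else stays put. q1 is accepting.
2 states suffice.
        x   y  
>  q0   q1  q0 
 * q1   q0  q1 
(> = start, * = accepting)

start=q0; accept=q1; q0-x>q1; q0-y>q0; q1-x>q0; q1-y>q1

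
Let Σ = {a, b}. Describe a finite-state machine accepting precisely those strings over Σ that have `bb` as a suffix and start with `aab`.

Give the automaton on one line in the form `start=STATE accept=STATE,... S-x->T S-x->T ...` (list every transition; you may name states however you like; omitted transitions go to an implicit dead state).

start=q0 accept=q8 q0-a->q1 q0-b->q2 q1-a->q3 q1-b->q2 q2-a->q4 q2-b->q5 q3-a->q4 q3-b->q6 q4-a->q4 q4-b->q2 q5-a->q4 q5-b->q5 q6-a->q7 q6-b->q8 q7-a->q7 q7-b->q6 q8-a->q7 q8-b->q8

Run two small machines in parallel and take their product. One (3 states) tracks how much of the suffix `bb` has currently been matched; the other (5 states) tracks whether the input so far still matches the prefix `aab`. Each combined state is a pair, one component from each; accept when both components accept.
        a   b  
>  q0   q1  q2 
   q1   q3  q2 
   q2   q4  q5 
   q3   q4  q6 
   q4   q4  q2 
   q5   q4  q5 
   q6   q7  q8 
   q7   q7  q6 
 * q8   q7  q8 
(> = start, * = accepting)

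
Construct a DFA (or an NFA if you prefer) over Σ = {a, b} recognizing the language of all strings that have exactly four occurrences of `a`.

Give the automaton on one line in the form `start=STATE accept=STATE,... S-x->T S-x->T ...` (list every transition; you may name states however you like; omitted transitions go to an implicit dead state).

start=q0 accept=q4 q0-a->q1 q0-b->q0 q1-a->q2 q1-b->q1 q2-a->q3 q2-b->q2 q3-a->q4 q3-b->q3 q4-a->q5 q4-b->q4 q5-a->q5 q5-b->q5

Only the number of `a`s matters, and only up to 5. Make a chain q0 → q1 → q2 → q3 → q4 → q5 advanced by each `a` (with q5 absorbing); every other symbol self-loops. The accepting set is {q4}.
6 states suffice.
        a   b  
>  q0   q1  q0 
   q1   q2  q1 
   q2   q3  q2 
   q3   q4  q3 
 * q4   q5  q4 
   q5   q5  q5 
(> = start, * = accepting)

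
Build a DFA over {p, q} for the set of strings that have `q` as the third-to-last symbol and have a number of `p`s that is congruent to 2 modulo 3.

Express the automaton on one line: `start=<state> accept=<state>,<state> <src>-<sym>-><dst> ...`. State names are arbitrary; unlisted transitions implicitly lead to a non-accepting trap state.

Run two small machines in parallel and take their product. One (15 states) tracks the last 3 symbols read; the other (3 states) tracks the count of `p`s modulo 3. Each combined state is a pair, one component from each; accept when both components accept. After merging equivalent states the machine shrinks.
14 states suffice.
          p    q  
>  S0     S1   S2 
   S1     S3   S4 
   S2     S5   S2 
   S3     S0   S6 
   S4     S7   S8 
   S5     S9   S4 
   S6     S0  S10 
   S7     S0  S11 
   S8    S12   S8 
 * S9     S0   S6 
   S10    S0  S13 
 * S11    S0  S10 
 * S12    S0  S11 
 * S13    S0  S13 
(> = start, * = accepting)

start=S0 accept=S9,S11,S12,S13 S0-p->S1 S0-q->S2 S1-p->S3 S1-q->S4 S2-p->S5 S2-q->S2 S3-p->S0 S3-q->S6 S4-p->S7 S4-q->S8 S5-p->S9 S5-q->S4 S6-p->S0 S6-q->S10 S7-p->S0 S7-q->S11 S8-p->S12 S8-q->S8 S9-p->S0 S9-q->S6 S10-p->S0 S10-q->S13 S11-p->S0 S11-q->S10 S12-p->S0 S12-q->S11 S13-p->S0 S13-q->S13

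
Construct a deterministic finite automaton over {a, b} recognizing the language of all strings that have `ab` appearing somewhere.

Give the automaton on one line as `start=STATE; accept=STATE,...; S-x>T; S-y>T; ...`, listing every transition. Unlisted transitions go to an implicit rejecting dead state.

start=S0; accept=S2; S0-a>S1; S0-b>S0; S1-a>S1; S1-b>S2; S2-a>S2; S2-b>S2

States S0..S1 record the length of the longest prefix of `ab` that matches the current input suffix. Reaching S2 means `ab` has been seen, and we stay there forever. Accept from S2.
With 3 states:
        a   b  
>  S0   S1  S0 
   S1   S1  S2 
 * S2   S2  S2 
(> = start, * = accepting)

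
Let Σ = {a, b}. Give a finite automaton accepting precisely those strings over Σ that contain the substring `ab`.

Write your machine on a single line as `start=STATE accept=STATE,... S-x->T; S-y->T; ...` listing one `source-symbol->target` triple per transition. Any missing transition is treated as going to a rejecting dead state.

start=s0; accept=s2; s0-a->s1; s0-b->s0; s1-a->s1; s1-b->s2; s2-a->s2; s2-b->s2

States s0..s1 record the length of the longest prefix of `ab` that matches the current input suffix. Reaching s2 means `ab` has been seen, and we stay there forever. Accept from s2.
3 states suffice.
        a   b  
>  s0   s1  s0 
   s1   s1  s2 
 * s2   s2  s2 
(> = start, * = accepting)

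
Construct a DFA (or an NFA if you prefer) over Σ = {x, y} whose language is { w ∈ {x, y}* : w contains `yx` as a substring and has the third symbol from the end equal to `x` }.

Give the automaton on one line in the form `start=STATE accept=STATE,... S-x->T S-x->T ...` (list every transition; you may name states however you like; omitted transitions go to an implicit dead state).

Build one automaton per condition and run them in lockstep. The first has 3 states tracking whether and how much of `yx` has been seen; the second has 15 states tracking the last 3 symbols read. A product state is a pair (one from each), accepting exactly when both do.
          x    y  
>  S0     S1   S2 
   S1     S3   S4 
   S2     S5   S6 
   S3     S7   S8 
   S4     S9  S10 
   S5    S11  S12 
   S6    S13  S14 
   S7     S7   S8 
   S8     S9  S10 
 * S9    S11  S12 
   S10   S13  S14 
   S11   S15  S16 
   S12    S9  S17 
   S13   S11  S12 
   S14   S13  S14 
 * S15   S15  S16 
 * S16    S9  S17 
 * S17   S13  S18 
   S18   S13  S18 
(> = start, * = accepting)

start=S0 accept=S9,S15,S16,S17 S0-x->S1 S0-y->S2 S1-x->S3 S1-y->S4 S2-x->S5 S2-y->S6 S3-x->S7 S3-y->S8 S4-x->S9 S4-y->S10 S5-x->S11 S5-y->S12 S6-x->S13 S6-y->S14 S7-x->S7 S7-y->S8 S8-x->S9 S8-y->S10 S9-x->S11 S9-y->S12 S10-x->S13 S10-y->S14 S11-x->S15 S11-y->S16 S12-x->S9 S12-y->S17 S13-x->S11 S13-y->S12 S14-x->S13 S14-y->S14 S15-x->S15 S15-y->S16 S16-x->S9 S16-y->S17 S17-x->S13 S17-y->S18 S18-x->S13 S18-y->S18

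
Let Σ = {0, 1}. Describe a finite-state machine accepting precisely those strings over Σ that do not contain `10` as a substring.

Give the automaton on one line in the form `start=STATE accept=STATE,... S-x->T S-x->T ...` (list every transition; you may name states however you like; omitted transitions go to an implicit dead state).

start=q0 accept=q0,q1 q0-0->q0 q0-1->q1 q1-0->q2 q1-1->q1 q2-0->q2 q2-1->q2

This is the complement of 'contains `10`'. Use the same substring-matching states — q0 through q2 holding how much of `10` has just been matched — but flip the accepting set: everything except the trap q2 accepts.
With 3 states:
        0   1  
>* q0   q0  q1 
 * q1   q2  q1 
   q2   q2  q2 
(> = start, * = accepting)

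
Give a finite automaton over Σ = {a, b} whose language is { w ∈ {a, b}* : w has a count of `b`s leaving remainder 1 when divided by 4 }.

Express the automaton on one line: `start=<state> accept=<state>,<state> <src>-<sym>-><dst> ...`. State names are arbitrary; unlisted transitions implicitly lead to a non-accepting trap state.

Keep the running count of `b`s modulo 4: each `b` advances along the cycle s0 → s1 → s2 → s3 → s0 while other symbols loop. Accept at s1.
4 states suffice.
        a   b  
>  s0   s0  s1 
 * s1   s1  s2 
   s2   s2  s3 
   s3   s3  s0 
(> = start, * = accepting)

start=s0 accept=s1 s0-a->s0 s0-b->s1 s1-a->s1 s1-b->s2 s2-a->s2 s2-b->s3 s3-a->s3 s3-b->s0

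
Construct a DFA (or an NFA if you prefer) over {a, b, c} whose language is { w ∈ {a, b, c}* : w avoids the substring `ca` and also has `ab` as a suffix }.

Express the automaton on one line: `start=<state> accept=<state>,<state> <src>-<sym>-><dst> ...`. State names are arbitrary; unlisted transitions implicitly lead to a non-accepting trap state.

start=s0 accept=s3 s0-a->s1 s0-b->s0 s0-c->s2 s1-a->s1 s1-b->s3 s1-c->s2 s2-a->s4 s2-b->s0 s2-c->s2 s3-a->s1 s3-b->s0 s3-c->s2 s4-a->s4 s4-b->s4 s4-c->s4

Handle the two conditions separately and then intersect. The first has 3 states tracking partial matches of the forbidden pattern `ca`; the second has 3 states tracking how much of the suffix `ab` has currently been matched. A product state is a pair (one from each), accepting exactly when both do. Equivalent product states are then merged.
        a   b   c  
>  s0   s1  s0  s2 
   s1   s1  s3  s2 
   s2   s4  s0  s2 
 * s3   s1  s0  s2 
   s4   s4  s4  s4 
(> = start, * = accepting)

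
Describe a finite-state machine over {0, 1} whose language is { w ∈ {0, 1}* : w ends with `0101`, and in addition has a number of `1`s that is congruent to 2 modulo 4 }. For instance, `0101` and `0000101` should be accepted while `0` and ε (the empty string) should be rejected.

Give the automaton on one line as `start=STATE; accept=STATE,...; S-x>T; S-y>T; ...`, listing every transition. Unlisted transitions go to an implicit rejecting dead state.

start=q0; accept=q7; q0-0>q1; q0-1>q2; q1-0>q1; q1-1>q3; q2-0>q2; q2-1>q4; q3-0>q5; q3-1>q4; q4-0>q4; q4-1>q6; q5-0>q2; q5-1>q7; q6-0>q6; q6-1>q0; q7-0>q4; q7-1>q6

Run two small machines in parallel and take their product. The first has 5 states tracking how much of the suffix `0101` has currently been matched; the second has 4 states tracking the count of `1`s modulo 4. A product state is a pair (one from each), accepting exactly when both do. After merging equivalent states the machine shrinks.
With 8 states:
        0   1  
>  q0   q1  q2 
   q1   q1  q3 
   q2   q2  q4 
   q3   q5  q4 
   q4   q4  q6 
   q5   q2  q7 
   q6   q6  q0 
 * q7   q4  q6 
(> = start, * = accepting)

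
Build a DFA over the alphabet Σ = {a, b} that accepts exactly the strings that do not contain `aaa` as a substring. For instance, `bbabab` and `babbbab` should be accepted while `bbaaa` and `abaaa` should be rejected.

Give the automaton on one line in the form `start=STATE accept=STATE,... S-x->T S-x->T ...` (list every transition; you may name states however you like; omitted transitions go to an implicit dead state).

Track partial matches of the forbidden pattern `aaa`. State S3 is a dead state reached once `aaa` has occurred; every other state accepts. S0 means no part of `aaa` is currently matched.
With 4 states:
        a   b  
>* S0   S1  S0 
 * S1   S2  S0 
 * S2   S3  S0 
   S3   S3  S3 
(> = start, * = accepting)

start=S0 accept=S0,S1,S2 S0-a->S1 S0-b->S0 S1-a->S2 S1-b->S0 S2-a->S3 S2-b->S0 S3-a->S3 S3-b->S3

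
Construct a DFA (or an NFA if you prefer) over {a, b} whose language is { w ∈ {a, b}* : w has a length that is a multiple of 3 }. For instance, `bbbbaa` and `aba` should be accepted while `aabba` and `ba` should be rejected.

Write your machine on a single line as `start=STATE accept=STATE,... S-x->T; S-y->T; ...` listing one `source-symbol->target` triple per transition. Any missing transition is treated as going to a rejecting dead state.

start=s0; accept=s0; s0-a->s1; s0-b->s1; s1-a->s2; s1-b->s2; s2-a->s0; s2-b->s0

Count input length modulo 3: every symbol advances one step around the cycle s0 → s1 → s2 → s0. Accept at s0.
        a   b  
>* s0   s1  s1 
   s1   s2  s2 
   s2   s0  s0 
(> = start, * = accepting)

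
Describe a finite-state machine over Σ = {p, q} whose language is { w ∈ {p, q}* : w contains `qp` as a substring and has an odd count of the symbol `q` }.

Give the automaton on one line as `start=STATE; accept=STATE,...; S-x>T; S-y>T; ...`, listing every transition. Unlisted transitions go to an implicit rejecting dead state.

Run two small machines in parallel and take their product. One (3 states) tracks whether and how much of `qp` has been seen; the other (2 states) tracks the count of `q`s modulo 2. Each combined state is a pair, one component from each; accept when both components accept.
A 5-state machine:
        p   q  
>  s0   s0  s1 
   s1   s2  s3 
 * s2   s2  s4 
   s3   s4  s1 
   s4   s4  s2 
(> = start, * = accepting)

start=s0; accept=s2; s0-p>s0; s0-q>s1; s1-p>s2; s1-q>s3; s2-p>s2; s2-q>s4; s3-p>s4; s3-q>s1; s4-p>s4; s4-q>s2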